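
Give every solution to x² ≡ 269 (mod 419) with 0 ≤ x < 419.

93, 326

Since 419 ≡ 3 (mod 4), a square root of 269 is 269^((419+1)/4) = 269^105 mod 419.
Repeated squaring: 269^2≡293, 269^4≡373, 269^8≡21, 269^16≡22, 269^32≡65, 269^64≡35 (mod 419).
269^105 = 269^(64+32+8+1) ≡ 326 (mod 419).
Check: 326² = 106276 ≡ 269 (mod 419). The two roots are 93 and 326.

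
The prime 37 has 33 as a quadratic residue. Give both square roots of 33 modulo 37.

37 ≡ 1 (mod 4), so we find a root by search.
Trying successive values, 12² = 144 ≡ 33 (mod 37). The other root is 37 − 12 = 25.

12, 25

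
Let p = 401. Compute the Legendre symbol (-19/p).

-1

Euler's criterion: (-19/401) ≡ 382^200 (mod 401).
382^2 ≡ 361 (mod 401)
382^4 ≡ 397 (mod 401)
382^8 ≡ 16 (mod 401)
382^16 ≡ 256 (mod 401)
382^32 ≡ 173 (mod 401)
382^64 ≡ 255 (mod 401)
382^128 ≡ 63 (mod 401)
382^200 = 382^(128+64+8) ≡ 400 (mod 401).
Result is 400 ≡ −1, so (-19/401) = −1.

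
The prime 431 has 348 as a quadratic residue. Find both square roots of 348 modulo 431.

200, 231

Since 431 ≡ 3 (mod 4), a square root of 348 is 348^((431+1)/4) = 348^108 mod 431.
Repeated squaring: 348^2≡424, 348^4≡49, 348^8≡246, 348^16≡176, 348^32≡375, 348^64≡119 (mod 431).
348^108 = 348^(64+32+8+4) ≡ 200 (mod 431).
Check: 200² = 40000 ≡ 348 (mod 431). The two roots are 200 and 231.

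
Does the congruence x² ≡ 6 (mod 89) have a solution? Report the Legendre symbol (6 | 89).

-1

Pull out 2: since 89 ≡ 1 (mod 8), (2/89) = +1.
Reciprocity: 3 ≡ 3 and 89 ≡ 1 (mod 4), so (3/89) = +(89/3).
Reduce top mod 3: now compute (2/3).
Pull out 2: since 3 ≡ 3 (mod 8), (2/3) = -1.
Reached (1/3) = 1. Collecting the sign flips along the way, the symbol is -1.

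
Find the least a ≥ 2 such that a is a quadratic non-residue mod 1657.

(2/1657) = +1, so 2 is a residue.
(3/1657) = +1, so 3 is a residue.
(4/1657) = +1, so 4 is a residue.
(5/1657) = −1, so 5 is the smallest positive non-residue mod 1657.

5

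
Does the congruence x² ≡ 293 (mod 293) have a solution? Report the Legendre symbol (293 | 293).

First reduce: 293 ≡ 0 (mod 293).
Top reduces to 0: gcd > 1, so the symbol is 0.

0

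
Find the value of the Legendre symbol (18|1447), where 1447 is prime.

Pull out 2: since 1447 ≡ 7 (mod 8), (2/1447) = +1.
Reciprocity: 9 ≡ 1 and 1447 ≡ 3 (mod 4), so (9/1447) = +(1447/9).
Reduce top mod 9: now compute (7/9).
Reciprocity: 7 ≡ 3 and 9 ≡ 1 (mod 4), so (7/9) = +(9/7).
Reduce top mod 7: now compute (2/7).
Pull out 2: since 7 ≡ 7 (mod 8), (2/7) = +1.
Reached (1/7) = 1. Collecting the sign flips along the way, the symbol is +1.

1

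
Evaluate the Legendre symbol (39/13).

First reduce: 39 ≡ 0 (mod 13).
Top reduces to 0: gcd > 1, so the symbol is 0.

0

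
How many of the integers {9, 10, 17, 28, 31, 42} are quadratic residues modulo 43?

(9/43) = +1 → QR.
(10/43) = +1 → QR.
(17/43) = +1 → QR.
(28/43) = -1 → non-residue.
(31/43) = +1 → QR.
(42/43) = -1 → non-residue.
Total quadratic residues among the 6: 4.

4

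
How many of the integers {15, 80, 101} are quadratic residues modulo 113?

1

(15/113) = +1 → QR.
(80/113) = -1 → non-residue.
(101/113) = -1 → non-residue.
Total quadratic residues among the 3: 1.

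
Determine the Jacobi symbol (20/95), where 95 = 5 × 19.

0

Pull out 2^2: since 95 ≡ 7 (mod 8), (2/95) = +1, so (2/95)^2 = +1.
Reciprocity: 5 ≡ 1 and 95 ≡ 3 (mod 4), so (5/95) = +(95/5).
Reduce top mod 5: now compute (0/5).
Top reduces to 0: gcd > 1, so the symbol is 0.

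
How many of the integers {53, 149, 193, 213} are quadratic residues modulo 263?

1

(53/263) = -1 → non-residue.
(149/263) = +1 → QR.
(193/263) = -1 → non-residue.
(213/263) = -1 → non-residue.
Total quadratic residues among the 4: 1.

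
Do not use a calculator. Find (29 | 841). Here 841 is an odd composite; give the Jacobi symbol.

Reciprocity: 29 ≡ 1 and 841 ≡ 1 (mod 4), so (29/841) = +(841/29).
Reduce top mod 29: now compute (0/29).
Top reduces to 0: gcd > 1, so the symbol is 0.

0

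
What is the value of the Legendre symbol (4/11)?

1

Euler's criterion: (4/11) ≡ 4^5 (mod 11).
4^2 ≡ 5 (mod 11)
4^4 ≡ 3 (mod 11)
4^5 = 4^(4+1) ≡ 1 (mod 11).
Result is 1, so (4/11) = 1.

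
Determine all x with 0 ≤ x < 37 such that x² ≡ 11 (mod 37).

14, 23

37 ≡ 1 (mod 4), so we find a root by search.
Trying successive values, 14² = 196 ≡ 11 (mod 37). The other root is 37 − 14 = 23.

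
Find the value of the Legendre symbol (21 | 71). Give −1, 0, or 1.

Euler's criterion: (21/71) ≡ 21^35 (mod 71).
21^2 ≡ 15 (mod 71)
21^4 ≡ 12 (mod 71)
21^8 ≡ 2 (mod 71)
21^16 ≡ 4 (mod 71)
21^32 ≡ 16 (mod 71)
21^35 = 21^(32+2+1) ≡ 70 (mod 71).
Result is 70 ≡ −1, so (21/71) = −1.

-1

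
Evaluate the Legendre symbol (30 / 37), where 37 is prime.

Euler's criterion: (30/37) ≡ 30^18 (mod 37).
30^2 ≡ 12 (mod 37)
30^4 ≡ 33 (mod 37)
30^8 ≡ 16 (mod 37)
30^16 ≡ 34 (mod 37)
30^18 = 30^(16+2) ≡ 1 (mod 37).
Result is 1, so (30/37) = 1.

1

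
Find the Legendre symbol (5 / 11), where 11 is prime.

1

Euler's criterion: (5/11) ≡ 5^5 (mod 11).
5^2 ≡ 3 (mod 11)
5^4 ≡ 9 (mod 11)
5^5 = 5^(4+1) ≡ 1 (mod 11).
Result is 1, so (5/11) = 1.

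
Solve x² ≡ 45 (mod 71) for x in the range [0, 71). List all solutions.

Since 71 ≡ 3 (mod 4), a square root of 45 is 45^((71+1)/4) = 45^18 mod 71.
Repeated squaring: 45^2≡37, 45^4≡20, 45^8≡45, 45^16≡37 (mod 71).
45^18 = 45^(16+2) ≡ 20 (mod 71).
Check: 20² = 400 ≡ 45 (mod 71). The two roots are 20 and 51.

20, 51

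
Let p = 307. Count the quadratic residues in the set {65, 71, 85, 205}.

(65/307) = +1 → QR.
(71/307) = +1 → QR.
(85/307) = -1 → non-residue.
(205/307) = -1 → non-residue.
Total quadratic residues among the 4: 2.

2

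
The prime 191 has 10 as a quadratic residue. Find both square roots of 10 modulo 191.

Since 191 ≡ 3 (mod 4), a square root of 10 is 10^((191+1)/4) = 10^48 mod 191.
Repeated squaring: 10^2≡100, 10^4≡68, 10^8≡40, 10^16≡72, 10^32≡27 (mod 191).
10^48 = 10^(32+16) ≡ 34 (mod 191).
Check: 34² = 1156 ≡ 10 (mod 191). The two roots are 34 and 157.

34, 157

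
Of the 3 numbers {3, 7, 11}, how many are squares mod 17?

0

(3/17) = -1 → non-residue.
(7/17) = -1 → non-residue.
(11/17) = -1 → non-residue.
Total quadratic residues among the 3: 0.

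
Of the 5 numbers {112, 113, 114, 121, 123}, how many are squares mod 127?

(112/127) = -1 → non-residue.
(113/127) = +1 → QR.
(114/127) = -1 → non-residue.
(121/127) = +1 → QR.
(123/127) = -1 → non-residue.
Total quadratic residues among the 5: 2.

2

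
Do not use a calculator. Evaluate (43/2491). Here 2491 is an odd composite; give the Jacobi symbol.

-1

Reciprocity: 43 ≡ 3 and 2491 ≡ 3 (mod 4), so (43/2491) = −(2491/43).
Reduce top mod 43: now compute (40/43).
Pull out 2^3: since 43 ≡ 3 (mod 8), (2/43) = -1, so (2/43)^3 = -1.
Reciprocity: 5 ≡ 1 and 43 ≡ 3 (mod 4), so (5/43) = +(43/5).
Reduce top mod 5: now compute (3/5).
Reciprocity: 3 ≡ 3 and 5 ≡ 1 (mod 4), so (3/5) = +(5/3).
Reduce top mod 3: now compute (2/3).
Pull out 2: since 3 ≡ 3 (mod 8), (2/3) = -1.
Reached (1/3) = 1. Collecting the sign flips along the way, the symbol is -1.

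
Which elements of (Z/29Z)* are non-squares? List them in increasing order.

Square k = 1,…,14 (k and 29−k give the same square):
1²=1, 2²=4, 3²=9, 4²=16, 5²=25, 6²≡7, 7²≡20, 8²≡6, 9²≡23, 10²≡13, 11²≡5, 12²≡28, 13²≡24, 14²≡22 (mod 29).
The residues are {1, 4, 5, 6, 7, 9, 13, 16, 20, 22, 23, 24, 25, 28}; the non-residues are the remaining 14 nonzero classes.

2 3 8 10 11 12 14 15 17 18 19 21 26 27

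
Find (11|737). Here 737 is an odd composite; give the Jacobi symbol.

Reciprocity: 11 ≡ 3 and 737 ≡ 1 (mod 4), so (11/737) = +(737/11).
Reduce top mod 11: now compute (0/11).
Top reduces to 0: gcd > 1, so the symbol is 0.

0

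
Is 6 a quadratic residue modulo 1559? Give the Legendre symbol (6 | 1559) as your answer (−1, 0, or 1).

Pull out 2: since 1559 ≡ 7 (mod 8), (2/1559) = +1.
Reciprocity: 3 ≡ 3 and 1559 ≡ 3 (mod 4), so (3/1559) = −(1559/3).
Reduce top mod 3: now compute (2/3).
Pull out 2: since 3 ≡ 3 (mod 8), (2/3) = -1.
Reached (1/3) = 1. Collecting the sign flips along the way, the symbol is +1.

1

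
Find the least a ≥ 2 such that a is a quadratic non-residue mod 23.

(2/23) = +1, so 2 is a residue.
(3/23) = +1, so 3 is a residue.
(4/23) = +1, so 4 is a residue.
(5/23) = −1, so 5 is the smallest positive non-residue mod 23.

5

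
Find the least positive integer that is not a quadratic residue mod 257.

3

(2/257) = +1, so 2 is a residue.
(3/257) = −1, so 3 is the smallest positive non-residue mod 257.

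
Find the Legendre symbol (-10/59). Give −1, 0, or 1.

Euler's criterion: (-10/59) ≡ 49^29 (mod 59).
49^2 ≡ 41 (mod 59)
49^4 ≡ 29 (mod 59)
49^8 ≡ 15 (mod 59)
49^16 ≡ 48 (mod 59)
49^29 = 49^(16+8+4+1) ≡ 1 (mod 59).
Result is 1, so (-10/59) = 1.

1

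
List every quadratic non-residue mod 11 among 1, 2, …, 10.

2,6,7,8,10

Square k = 1,…,5 (k and 11−k give the same square):
1²=1, 2²=4, 3²=9, 4²≡5, 5²≡3 (mod 11).
The residues are {1, 3, 4, 5, 9}; the non-residues are the remaining 5 nonzero classes.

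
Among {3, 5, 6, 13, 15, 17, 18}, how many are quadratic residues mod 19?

3

(3/19) = -1 → non-residue.
(5/19) = +1 → QR.
(6/19) = +1 → QR.
(13/19) = -1 → non-residue.
(15/19) = -1 → non-residue.
(17/19) = +1 → QR.
(18/19) = -1 → non-residue.
Total quadratic residues among the 7: 3.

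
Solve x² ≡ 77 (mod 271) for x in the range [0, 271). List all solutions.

60, 211

Since 271 ≡ 3 (mod 4), a square root of 77 is 77^((271+1)/4) = 77^68 mod 271.
Repeated squaring: 77^2≡238, 77^4≡5, 77^8≡25, 77^16≡83, 77^32≡114, 77^64≡259 (mod 271).
77^68 = 77^(64+4) ≡ 211 (mod 271).
Check: 211² = 44521 ≡ 77 (mod 271). The two roots are 60 and 211.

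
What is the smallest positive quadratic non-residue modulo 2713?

(2/2713) = +1, so 2 is a residue.
(3/2713) = +1, so 3 is a residue.
(4/2713) = +1, so 4 is a residue.
(5/2713) = −1, so 5 is the smallest positive non-residue mod 2713.

5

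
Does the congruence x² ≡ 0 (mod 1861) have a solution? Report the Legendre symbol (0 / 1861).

0

Top reduces to 0: gcd > 1, so the symbol is 0.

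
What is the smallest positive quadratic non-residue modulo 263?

5

(2/263) = +1, so 2 is a residue.
(3/263) = +1, so 3 is a residue.
(4/263) = +1, so 4 is a residue.
(5/263) = −1, so 5 is the smallest positive non-residue mod 263.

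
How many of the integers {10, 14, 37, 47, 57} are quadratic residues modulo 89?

(10/89) = +1 → QR.
(14/89) = -1 → non-residue.
(37/89) = -1 → non-residue.
(47/89) = +1 → QR.
(57/89) = +1 → QR.
Total quadratic residues among the 5: 3.

3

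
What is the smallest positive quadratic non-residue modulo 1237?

2

(2/1237) = −1, so 2 is the smallest positive non-residue mod 1237.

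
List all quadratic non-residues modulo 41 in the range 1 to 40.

3, 6, 7, 11, 12, 13, 14, 15, 17, 19, 22, 24, 26, 27, 28, 29, 30, 34, 35, 38

Square k = 1,…,20 (k and 41−k give the same square):
1²=1, 2²=4, 3²=9, 4²=16, 5²=25, 6²=36, 7²≡8, 8²≡23, 9²≡40, 10²≡18, 11²≡39, 12²≡21, 13²≡5, 14²≡32, 15²≡20, 16²≡10, 17²≡2, 18²≡37, 19²≡33, 20²≡31 (mod 41).
The residues are {1, 2, 4, 5, 8, 9, 10, 16, 18, 20, 21, 23, 25, 31, 32, 33, 36, 37, 39, 40}; the non-residues are the remaining 20 nonzero classes.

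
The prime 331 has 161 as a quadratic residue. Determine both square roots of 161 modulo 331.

Since 331 ≡ 3 (mod 4), a square root of 161 is 161^((331+1)/4) = 161^83 mod 331.
Repeated squaring: 161^2≡103, 161^4≡17, 161^8≡289, 161^16≡109, 161^32≡296, 161^64≡232 (mod 331).
161^83 = 161^(64+16+2+1) ≡ 53 (mod 331).
Check: 53² = 2809 ≡ 161 (mod 331). The two roots are 53 and 278.

53, 278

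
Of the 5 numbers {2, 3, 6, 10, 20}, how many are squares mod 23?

(2/23) = +1 → QR.
(3/23) = +1 → QR.
(6/23) = +1 → QR.
(10/23) = -1 → non-residue.
(20/23) = -1 → non-residue.
Total quadratic residues among the 5: 3.

3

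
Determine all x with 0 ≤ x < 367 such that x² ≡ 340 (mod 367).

134, 233

Since 367 ≡ 3 (mod 4), a square root of 340 is 340^((367+1)/4) = 340^92 mod 367.
Repeated squaring: 340^2≡362, 340^4≡25, 340^8≡258, 340^16≡137, 340^32≡52, 340^64≡135 (mod 367).
340^92 = 340^(64+16+8+4) ≡ 134 (mod 367).
Check: 134² = 17956 ≡ 340 (mod 367). The two roots are 134 and 233.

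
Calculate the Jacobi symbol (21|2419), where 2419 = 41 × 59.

1

Reciprocity: 21 ≡ 1 and 2419 ≡ 3 (mod 4), so (21/2419) = +(2419/21).
Reduce top mod 21: now compute (4/21).
Pull out 2^2: since 21 ≡ 5 (mod 8), (2/21) = -1, so (2/21)^2 = +1.
Reached (1/21) = 1. Collecting the sign flips along the way, the symbol is +1.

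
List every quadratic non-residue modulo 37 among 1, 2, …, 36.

Square k = 1,…,18 (k and 37−k give the same square):
1²=1, 2²=4, 3²=9, 4²=16, 5²=25, 6²=36, 7²≡12, 8²≡27, 9²≡7, 10²≡26, 11²≡10, 12²≡33, 13²≡21, 14²≡11, 15²≡3, 16²≡34, 17²≡30, 18²≡28 (mod 37).
The residues are {1, 3, 4, 7, 9, 10, 11, 12, 16, 21, 25, 26, 27, 28, 30, 33, 34, 36}; the non-residues are the remaining 18 nonzero classes.

2, 5, 6, 8, 13, 14, 15, 17, 18, 19, 20, 22, 23, 24, 29, 31, 32, 35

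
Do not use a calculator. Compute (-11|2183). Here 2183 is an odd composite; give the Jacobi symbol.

1

First reduce: -11 ≡ 2172 (mod 2183).
Pull out 2^2: since 2183 ≡ 7 (mod 8), (2/2183) = +1, so (2/2183)^2 = +1.
Reciprocity: 543 ≡ 3 and 2183 ≡ 3 (mod 4), so (543/2183) = −(2183/543).
Reduce top mod 543: now compute (11/543).
Reciprocity: 11 ≡ 3 and 543 ≡ 3 (mod 4), so (11/543) = −(543/11).
Reduce top mod 11: now compute (4/11).
Pull out 2^2: since 11 ≡ 3 (mod 8), (2/11) = -1, so (2/11)^2 = +1.
Reached (1/11) = 1. Collecting the sign flips along the way, the symbol is +1.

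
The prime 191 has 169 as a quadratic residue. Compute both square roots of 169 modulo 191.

13, 178

Since 191 ≡ 3 (mod 4), a square root of 169 is 169^((191+1)/4) = 169^48 mod 191.
Repeated squaring: 169^2≡102, 169^4≡90, 169^8≡78, 169^16≡163, 169^32≡20 (mod 191).
169^48 = 169^(32+16) ≡ 13 (mod 191).
Check: 13² = 169 ≡ 169 (mod 191). The two roots are 13 and 178.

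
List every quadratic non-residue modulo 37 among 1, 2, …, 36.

2 5 6 8 13 14 15 17 18 19 20 22 23 24 29 31 32 35

Square k = 1,…,18 (k and 37−k give the same square):
1²=1, 2²=4, 3²=9, 4²=16, 5²=25, 6²=36, 7²≡12, 8²≡27, 9²≡7, 10²≡26, 11²≡10, 12²≡33, 13²≡21, 14²≡11, 15²≡3, 16²≡34, 17²≡30, 18²≡28 (mod 37).
The residues are {1, 3, 4, 7, 9, 10, 11, 12, 16, 21, 25, 26, 27, 28, 30, 33, 34, 36}; the non-residues are the remaining 18 nonzero classes.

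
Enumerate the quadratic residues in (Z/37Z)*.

Square k = 1,…,18 (k and 37−k give the same square):
1²=1, 2²=4, 3²=9, 4²=16, 5²=25, 6²=36, 7²≡12, 8²≡27, 9²≡7, 10²≡26, 11²≡10, 12²≡33, 13²≡21, 14²≡11, 15²≡3, 16²≡34, 17²≡30, 18²≡28 (mod 37).
So the quadratic residues mod 37 are {1, 3, 4, 7, 9, 10, 11, 12, 16, 21, 25, 26, 27, 28, 30, 33, 34, 36}.

1, 3, 4, 7, 9, 10, 11, 12, 16, 21, 25, 26, 27, 28, 30, 33, 34, 36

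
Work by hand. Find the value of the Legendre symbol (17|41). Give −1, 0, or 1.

-1

Reciprocity: 17 ≡ 1 and 41 ≡ 1 (mod 4), so (17/41) = +(41/17).
Reduce top mod 17: now compute (7/17).
Reciprocity: 7 ≡ 3 and 17 ≡ 1 (mod 4), so (7/17) = +(17/7).
Reduce top mod 7: now compute (3/7).
Reciprocity: 3 ≡ 3 and 7 ≡ 3 (mod 4), so (3/7) = −(7/3).
Reduce top mod 3: now compute (1/3).
Reached (1/3) = 1. Collecting the sign flips along the way, the symbol is -1.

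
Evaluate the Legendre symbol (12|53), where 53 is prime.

Pull out 2^2: since 53 ≡ 5 (mod 8), (2/53) = -1, so (2/53)^2 = +1.
Reciprocity: 3 ≡ 3 and 53 ≡ 1 (mod 4), so (3/53) = +(53/3).
Reduce top mod 3: now compute (2/3).
Pull out 2: since 3 ≡ 3 (mod 8), (2/3) = -1.
Reached (1/3) = 1. Collecting the sign flips along the way, the symbol is -1.

-1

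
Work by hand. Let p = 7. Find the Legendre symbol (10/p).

-1

First reduce: 10 ≡ 3 (mod 7).
Reciprocity: 3 ≡ 3 and 7 ≡ 3 (mod 4), so (3/7) = −(7/3).
Reduce top mod 3: now compute (1/3).
Reached (1/3) = 1. Collecting the sign flips along the way, the symbol is -1.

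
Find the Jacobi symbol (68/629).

Pull out 2^2: since 629 ≡ 5 (mod 8), (2/629) = -1, so (2/629)^2 = +1.
Reciprocity: 17 ≡ 1 and 629 ≡ 1 (mod 4), so (17/629) = +(629/17).
Reduce top mod 17: now compute (0/17).
Top reduces to 0: gcd > 1, so the symbol is 0.

0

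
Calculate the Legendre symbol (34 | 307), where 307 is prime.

Euler's criterion: (34/307) ≡ 34^153 (mod 307).
34^2 ≡ 235 (mod 307)
34^4 ≡ 272 (mod 307)
34^8 ≡ 304 (mod 307)
34^16 ≡ 9 (mod 307)
34^32 ≡ 81 (mod 307)
34^64 ≡ 114 (mod 307)
34^128 ≡ 102 (mod 307)
34^153 = 34^(128+16+8+1) ≡ 306 (mod 307).
Result is 306 ≡ −1, so (34/307) = −1.

-1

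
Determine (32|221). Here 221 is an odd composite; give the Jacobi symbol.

Pull out 2^5: since 221 ≡ 5 (mod 8), (2/221) = -1, so (2/221)^5 = -1.
Reached (1/221) = 1. Collecting the sign flips along the way, the symbol is -1.

-1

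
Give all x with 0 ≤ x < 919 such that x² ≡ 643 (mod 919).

Since 919 ≡ 3 (mod 4), a square root of 643 is 643^((919+1)/4) = 643^230 mod 919.
Repeated squaring: 643^2≡818, 643^4≡92, 643^8≡193, 643^16≡489, 643^32≡181, 643^64≡596, 643^128≡482 (mod 919).
643^230 = 643^(128+64+32+4+2) ≡ 423 (mod 919).
Check: 423² = 178929 ≡ 643 (mod 919). The two roots are 423 and 496.

423, 496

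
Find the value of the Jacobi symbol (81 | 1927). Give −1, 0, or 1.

1

Reciprocity: 81 ≡ 1 and 1927 ≡ 3 (mod 4), so (81/1927) = +(1927/81).
Reduce top mod 81: now compute (64/81).
Pull out 2^6: since 81 ≡ 1 (mod 8), (2/81) = +1, so (2/81)^6 = +1.
Reached (1/81) = 1. Collecting the sign flips along the way, the symbol is +1.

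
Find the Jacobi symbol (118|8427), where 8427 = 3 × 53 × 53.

1

Pull out 2: since 8427 ≡ 3 (mod 8), (2/8427) = -1.
Reciprocity: 59 ≡ 3 and 8427 ≡ 3 (mod 4), so (59/8427) = −(8427/59).
Reduce top mod 59: now compute (49/59).
Reciprocity: 49 ≡ 1 and 59 ≡ 3 (mod 4), so (49/59) = +(59/49).
Reduce top mod 49: now compute (10/49).
Pull out 2: since 49 ≡ 1 (mod 8), (2/49) = +1.
Reciprocity: 5 ≡ 1 and 49 ≡ 1 (mod 4), so (5/49) = +(49/5).
Reduce top mod 5: now compute (4/5).
Pull out 2^2: since 5 ≡ 5 (mod 8), (2/5) = -1, so (2/5)^2 = +1.
Reached (1/5) = 1. Collecting the sign flips along the way, the symbol is +1.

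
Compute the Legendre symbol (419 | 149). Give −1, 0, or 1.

Euler's criterion: (419/149) ≡ 121^74 (mod 149).
121^2 ≡ 39 (mod 149)
121^4 ≡ 31 (mod 149)
121^8 ≡ 67 (mod 149)
121^16 ≡ 19 (mod 149)
121^32 ≡ 63 (mod 149)
121^64 ≡ 95 (mod 149)
121^74 = 121^(64+8+2) ≡ 1 (mod 149).
Result is 1, so (419/149) = 1.

1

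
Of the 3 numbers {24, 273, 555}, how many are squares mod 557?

2

(24/557) = +1 → QR.
(273/557) = +1 → QR.
(555/557) = -1 → non-residue.
Total quadratic residues among the 3: 2.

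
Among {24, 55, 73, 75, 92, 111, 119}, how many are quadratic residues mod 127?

(24/127) = -1 → non-residue.
(55/127) = -1 → non-residue.
(73/127) = +1 → QR.
(75/127) = -1 → non-residue.
(92/127) = -1 → non-residue.
(111/127) = -1 → non-residue.
(119/127) = -1 → non-residue.
Total quadratic residues among the 7: 1.

1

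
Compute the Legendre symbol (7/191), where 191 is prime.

-1

Euler's criterion: (7/191) ≡ 7^95 (mod 191).
7^2 ≡ 49 (mod 191)
7^4 ≡ 109 (mod 191)
7^8 ≡ 39 (mod 191)
7^16 ≡ 184 (mod 191)
7^32 ≡ 49 (mod 191)
7^64 ≡ 109 (mod 191)
7^95 = 7^(64+16+8+4+2+1) ≡ 190 (mod 191).
Result is 190 ≡ −1, so (7/191) = −1.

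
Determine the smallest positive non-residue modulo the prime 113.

(2/113) = +1, so 2 is a residue.
(3/113) = −1, so 3 is the smallest positive non-residue mod 113.

3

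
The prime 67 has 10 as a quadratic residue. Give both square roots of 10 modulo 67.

12, 55

Since 67 ≡ 3 (mod 4), a square root of 10 is 10^((67+1)/4) = 10^17 mod 67.
Repeated squaring: 10^2≡33, 10^4≡17, 10^8≡21, 10^16≡39 (mod 67).
10^17 = 10^(16+1) ≡ 55 (mod 67).
Check: 55² = 3025 ≡ 10 (mod 67). The two roots are 12 and 55.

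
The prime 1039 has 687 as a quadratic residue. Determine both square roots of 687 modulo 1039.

385, 654

Since 1039 ≡ 3 (mod 4), a square root of 687 is 687^((1039+1)/4) = 687^260 mod 1039.
Repeated squaring: 687^2≡263, 687^4≡595, 687^8≡765, 687^16≡268, 687^32≡133, 687^64≡26, 687^128≡676, 687^256≡855 (mod 1039).
687^260 = 687^(256+4) ≡ 654 (mod 1039).
Check: 654² = 427716 ≡ 687 (mod 1039). The two roots are 385 and 654.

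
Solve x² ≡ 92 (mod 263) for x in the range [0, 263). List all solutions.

Since 263 ≡ 3 (mod 4), a square root of 92 is 92^((263+1)/4) = 92^66 mod 263.
Repeated squaring: 92^2≡48, 92^4≡200, 92^8≡24, 92^16≡50, 92^32≡133, 92^64≡68 (mod 263).
92^66 = 92^(64+2) ≡ 108 (mod 263).
Check: 108² = 11664 ≡ 92 (mod 263). The two roots are 108 and 155.

108, 155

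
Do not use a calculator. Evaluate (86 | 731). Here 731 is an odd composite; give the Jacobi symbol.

0

Pull out 2: since 731 ≡ 3 (mod 8), (2/731) = -1.
Reciprocity: 43 ≡ 3 and 731 ≡ 3 (mod 4), so (43/731) = −(731/43).
Reduce top mod 43: now compute (0/43).
Top reduces to 0: gcd > 1, so the symbol is 0.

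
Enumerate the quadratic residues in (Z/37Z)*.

Square k = 1,…,18 (k and 37−k give the same square):
1²=1, 2²=4, 3²=9, 4²=16, 5²=25, 6²=36, 7²≡12, 8²≡27, 9²≡7, 10²≡26, 11²≡10, 12²≡33, 13²≡21, 14²≡11, 15²≡3, 16²≡34, 17²≡30, 18²≡28 (mod 37).
So the quadratic residues mod 37 are {1, 3, 4, 7, 9, 10, 11, 12, 16, 21, 25, 26, 27, 28, 30, 33, 34, 36}.

1 3 4 7 9 10 11 12 16 21 25 26 27 28 30 33 34 36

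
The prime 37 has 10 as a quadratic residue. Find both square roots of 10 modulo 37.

11, 26

37 ≡ 1 (mod 4), so we find a root by search.
Trying successive values, 11² = 121 ≡ 10 (mod 37). The other root is 37 − 11 = 26.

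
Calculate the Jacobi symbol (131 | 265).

Reciprocity: 131 ≡ 3 and 265 ≡ 1 (mod 4), so (131/265) = +(265/131).
Reduce top mod 131: now compute (3/131).
Reciprocity: 3 ≡ 3 and 131 ≡ 3 (mod 4), so (3/131) = −(131/3).
Reduce top mod 3: now compute (2/3).
Pull out 2: since 3 ≡ 3 (mod 8), (2/3) = -1.
Reached (1/3) = 1. Collecting the sign flips along the way, the symbol is +1.

1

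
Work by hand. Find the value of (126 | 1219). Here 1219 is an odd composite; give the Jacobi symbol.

1

Pull out 2: since 1219 ≡ 3 (mod 8), (2/1219) = -1.
Reciprocity: 63 ≡ 3 and 1219 ≡ 3 (mod 4), so (63/1219) = −(1219/63).
Reduce top mod 63: now compute (22/63).
Pull out 2: since 63 ≡ 7 (mod 8), (2/63) = +1.
Reciprocity: 11 ≡ 3 and 63 ≡ 3 (mod 4), so (11/63) = −(63/11).
Reduce top mod 11: now compute (8/11).
Pull out 2^3: since 11 ≡ 3 (mod 8), (2/11) = -1, so (2/11)^3 = -1.
Reached (1/11) = 1. Collecting the sign flips along the way, the symbol is +1.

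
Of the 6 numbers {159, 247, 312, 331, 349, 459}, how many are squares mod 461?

(159/461) = -1 → non-residue.
(247/461) = -1 → non-residue.
(312/461) = -1 → non-residue.
(331/461) = +1 → QR.
(349/461) = -1 → non-residue.
(459/461) = -1 → non-residue.
Total quadratic residues among the 6: 1.

1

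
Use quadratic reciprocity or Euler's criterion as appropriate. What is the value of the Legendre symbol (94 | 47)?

0

First reduce: 94 ≡ 0 (mod 47).
Top reduces to 0: gcd > 1, so the symbol is 0.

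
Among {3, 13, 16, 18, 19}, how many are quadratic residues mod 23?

4

(3/23) = +1 → QR.
(13/23) = +1 → QR.
(16/23) = +1 → QR.
(18/23) = +1 → QR.
(19/23) = -1 → non-residue.
Total quadratic residues among the 5: 4.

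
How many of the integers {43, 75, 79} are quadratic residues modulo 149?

(43/149) = -1 → non-residue.
(75/149) = -1 → non-residue.
(79/149) = -1 → non-residue.
Total quadratic residues among the 3: 0.

0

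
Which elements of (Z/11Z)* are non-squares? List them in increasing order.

Square k = 1,…,5 (k and 11−k give the same square):
1²=1, 2²=4, 3²=9, 4²≡5, 5²≡3 (mod 11).
The residues are {1, 3, 4, 5, 9}; the non-residues are the remaining 5 nonzero classes.

2,6,7,8,10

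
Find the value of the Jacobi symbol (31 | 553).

Reciprocity: 31 ≡ 3 and 553 ≡ 1 (mod 4), so (31/553) = +(553/31).
Reduce top mod 31: now compute (26/31).
Pull out 2: since 31 ≡ 7 (mod 8), (2/31) = +1.
Reciprocity: 13 ≡ 1 and 31 ≡ 3 (mod 4), so (13/31) = +(31/13).
Reduce top mod 13: now compute (5/13).
Reciprocity: 5 ≡ 1 and 13 ≡ 1 (mod 4), so (5/13) = +(13/5).
Reduce top mod 5: now compute (3/5).
Reciprocity: 3 ≡ 3 and 5 ≡ 1 (mod 4), so (3/5) = +(5/3).
Reduce top mod 3: now compute (2/3).
Pull out 2: since 3 ≡ 3 (mod 8), (2/3) = -1.
Reached (1/3) = 1. Collecting the sign flips along the way, the symbol is -1.

-1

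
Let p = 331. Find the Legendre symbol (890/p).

First reduce: 890 ≡ 228 (mod 331).
Pull out 2^2: since 331 ≡ 3 (mod 8), (2/331) = -1, so (2/331)^2 = +1.
Reciprocity: 57 ≡ 1 and 331 ≡ 3 (mod 4), so (57/331) = +(331/57).
Reduce top mod 57: now compute (46/57).
Pull out 2: since 57 ≡ 1 (mod 8), (2/57) = +1.
Reciprocity: 23 ≡ 3 and 57 ≡ 1 (mod 4), so (23/57) = +(57/23).
Reduce top mod 23: now compute (11/23).
Reciprocity: 11 ≡ 3 and 23 ≡ 3 (mod 4), so (11/23) = −(23/11).
Reduce top mod 11: now compute (1/11).
Reached (1/11) = 1. Collecting the sign flips along the way, the symbol is -1.

-1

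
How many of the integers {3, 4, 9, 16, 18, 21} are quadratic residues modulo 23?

(3/23) = +1 → QR.
(4/23) = +1 → QR.
(9/23) = +1 → QR.
(16/23) = +1 → QR.
(18/23) = +1 → QR.
(21/23) = -1 → non-residue.
Total quadratic residues among the 6: 5.

5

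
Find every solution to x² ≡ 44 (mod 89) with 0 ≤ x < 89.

20, 69

89 ≡ 1 (mod 4), so we find a root by search.
Trying successive values, 20² = 400 ≡ 44 (mod 89). The other root is 89 − 20 = 69.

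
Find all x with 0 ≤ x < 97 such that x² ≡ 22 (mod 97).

33, 64

97 ≡ 1 (mod 4), so we find a root by search.
Trying successive values, 33² = 1089 ≡ 22 (mod 97). The other root is 97 − 33 = 64.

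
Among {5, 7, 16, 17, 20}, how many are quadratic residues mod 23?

(5/23) = -1 → non-residue.
(7/23) = -1 → non-residue.
(16/23) = +1 → QR.
(17/23) = -1 → non-residue.
(20/23) = -1 → non-residue.
Total quadratic residues among the 5: 1.

1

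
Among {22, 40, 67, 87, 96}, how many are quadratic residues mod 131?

0

(22/131) = -1 → non-residue.
(40/131) = -1 → non-residue.
(67/131) = -1 → non-residue.
(87/131) = -1 → non-residue.
(96/131) = -1 → non-residue.
Total quadratic residues among the 5: 0.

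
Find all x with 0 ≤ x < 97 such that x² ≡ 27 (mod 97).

30, 67

97 ≡ 1 (mod 4), so we find a root by search.
Trying successive values, 30² = 900 ≡ 27 (mod 97). The other root is 97 − 30 = 67.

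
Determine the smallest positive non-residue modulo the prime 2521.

11

(2/2521) = +1, so 2 is a residue.
(3/2521) = +1, so 3 is a residue.
(4/2521) = +1, so 4 is a residue.
(5/2521) = +1, so 5 is a residue.
(6/2521) = +1, so 6 is a residue.
(7/2521) = +1, so 7 is a residue.
(8/2521) = +1, so 8 is a residue.
(9/2521) = +1, so 9 is a residue.
(10/2521) = +1, so 10 is a residue.
(11/2521) = −1, so 11 is the smallest positive non-residue mod 2521.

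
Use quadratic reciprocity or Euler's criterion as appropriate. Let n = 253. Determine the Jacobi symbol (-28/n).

1

First reduce: -28 ≡ 225 (mod 253).
Reciprocity: 225 ≡ 1 and 253 ≡ 1 (mod 4), so (225/253) = +(253/225).
Reduce top mod 225: now compute (28/225).
Pull out 2^2: since 225 ≡ 1 (mod 8), (2/225) = +1, so (2/225)^2 = +1.
Reciprocity: 7 ≡ 3 and 225 ≡ 1 (mod 4), so (7/225) = +(225/7).
Reduce top mod 7: now compute (1/7).
Reached (1/7) = 1. Collecting the sign flips along the way, the symbol is +1.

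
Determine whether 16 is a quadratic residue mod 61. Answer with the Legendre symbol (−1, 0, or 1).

Pull out 2^4: since 61 ≡ 5 (mod 8), (2/61) = -1, so (2/61)^4 = +1.
Reached (1/61) = 1. Collecting the sign flips along the way, the symbol is +1.

1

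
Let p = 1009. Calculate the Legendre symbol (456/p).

Pull out 2^3: since 1009 ≡ 1 (mod 8), (2/1009) = +1, so (2/1009)^3 = +1.
Reciprocity: 57 ≡ 1 and 1009 ≡ 1 (mod 4), so (57/1009) = +(1009/57).
Reduce top mod 57: now compute (40/57).
Pull out 2^3: since 57 ≡ 1 (mod 8), (2/57) = +1, so (2/57)^3 = +1.
Reciprocity: 5 ≡ 1 and 57 ≡ 1 (mod 4), so (5/57) = +(57/5).
Reduce top mod 5: now compute (2/5).
Pull out 2: since 5 ≡ 5 (mod 8), (2/5) = -1.
Reached (1/5) = 1. Collecting the sign flips along the way, the symbol is -1.

-1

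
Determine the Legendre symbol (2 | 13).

Euler's criterion: (2/13) ≡ 2^6 (mod 13).
2^2 ≡ 4 (mod 13)
2^4 ≡ 3 (mod 13)
2^6 = 2^(4+2) ≡ 12 (mod 13).
Result is 12 ≡ −1, so (2/13) = −1.

-1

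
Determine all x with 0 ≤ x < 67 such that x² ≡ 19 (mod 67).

Since 67 ≡ 3 (mod 4), a square root of 19 is 19^((67+1)/4) = 19^17 mod 67.
Repeated squaring: 19^2≡26, 19^4≡6, 19^8≡36, 19^16≡23 (mod 67).
19^17 = 19^(16+1) ≡ 35 (mod 67).
Check: 35² = 1225 ≡ 19 (mod 67). The two roots are 32 and 35.

32, 35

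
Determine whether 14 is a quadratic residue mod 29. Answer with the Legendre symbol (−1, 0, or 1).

Euler's criterion: (14/29) ≡ 14^14 (mod 29).
14^2 ≡ 22 (mod 29)
14^4 ≡ 20 (mod 29)
14^8 ≡ 23 (mod 29)
14^14 = 14^(8+4+2) ≡ 28 (mod 29).
Result is 28 ≡ −1, so (14/29) = −1.

-1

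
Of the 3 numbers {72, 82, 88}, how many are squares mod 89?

(72/89) = +1 → QR.
(82/89) = -1 → non-residue.
(88/89) = +1 → QR.
Total quadratic residues among the 3: 2.

2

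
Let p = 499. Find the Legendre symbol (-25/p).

First reduce: -25 ≡ 474 (mod 499).
Pull out 2: since 499 ≡ 3 (mod 8), (2/499) = -1.
Reciprocity: 237 ≡ 1 and 499 ≡ 3 (mod 4), so (237/499) = +(499/237).
Reduce top mod 237: now compute (25/237).
Reciprocity: 25 ≡ 1 and 237 ≡ 1 (mod 4), so (25/237) = +(237/25).
Reduce top mod 25: now compute (12/25).
Pull out 2^2: since 25 ≡ 1 (mod 8), (2/25) = +1, so (2/25)^2 = +1.
Reciprocity: 3 ≡ 3 and 25 ≡ 1 (mod 4), so (3/25) = +(25/3).
Reduce top mod 3: now compute (1/3).
Reached (1/3) = 1. Collecting the sign flips along the way, the symbol is -1.

-1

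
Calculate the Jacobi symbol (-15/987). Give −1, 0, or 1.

First reduce: -15 ≡ 972 (mod 987).
Pull out 2^2: since 987 ≡ 3 (mod 8), (2/987) = -1, so (2/987)^2 = +1.
Reciprocity: 243 ≡ 3 and 987 ≡ 3 (mod 4), so (243/987) = −(987/243).
Reduce top mod 243: now compute (15/243).
Reciprocity: 15 ≡ 3 and 243 ≡ 3 (mod 4), so (15/243) = −(243/15).
Reduce top mod 15: now compute (3/15).
Reciprocity: 3 ≡ 3 and 15 ≡ 3 (mod 4), so (3/15) = −(15/3).
Reduce top mod 3: now compute (0/3).
Top reduces to 0: gcd > 1, so the symbol is 0.

0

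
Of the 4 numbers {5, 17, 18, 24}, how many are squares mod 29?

2

(5/29) = +1 → QR.
(17/29) = -1 → non-residue.
(18/29) = -1 → non-residue.
(24/29) = +1 → QR.
Total quadratic residues among the 4: 2.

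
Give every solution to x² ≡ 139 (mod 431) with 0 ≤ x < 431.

Since 431 ≡ 3 (mod 4), a square root of 139 is 139^((431+1)/4) = 139^108 mod 431.
Repeated squaring: 139^2≡357, 139^4≡304, 139^8≡182, 139^16≡368, 139^32≡90, 139^64≡342 (mod 431).
139^108 = 139^(64+32+8+4) ≡ 194 (mod 431).
Check: 194² = 37636 ≡ 139 (mod 431). The two roots are 194 and 237.

194, 237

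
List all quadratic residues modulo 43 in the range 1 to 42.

1, 4, 6, 9, 10, 11, 13, 14, 15, 16, 17, 21, 23, 24, 25, 31, 35, 36, 38, 40, 41

Square k = 1,…,21 (k and 43−k give the same square):
1²=1, 2²=4, 3²=9, 4²=16, 5²=25, 6²=36, 7²≡6, 8²≡21, 9²≡38, 10²≡14, 11²≡35, 12²≡15, 13²≡40, 14²≡24, 15²≡10, 16²≡41, 17²≡31, 18²≡23, 19²≡17, 20²≡13, 21²≡11 (mod 43).
So the quadratic residues mod 43 are {1, 4, 6, 9, 10, 11, 13, 14, 15, 16, 17, 21, 23, 24, 25, 31, 35, 36, 38, 40, 41}.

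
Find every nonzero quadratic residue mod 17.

1,2,4,8,9,13,15,16

Square k = 1,…,8 (k and 17−k give the same square):
1²=1, 2²=4, 3²=9, 4²=16, 5²≡8, 6²≡2, 7²≡15, 8²≡13 (mod 17).
So the quadratic residues mod 17 are {1, 2, 4, 8, 9, 13, 15, 16}.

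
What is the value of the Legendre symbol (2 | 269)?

Euler's criterion: (2/269) ≡ 2^134 (mod 269).
2^2 ≡ 4 (mod 269)
2^4 ≡ 16 (mod 269)
2^8 ≡ 256 (mod 269)
2^16 ≡ 169 (mod 269)
2^32 ≡ 47 (mod 269)
2^64 ≡ 57 (mod 269)
2^128 ≡ 21 (mod 269)
2^134 = 2^(128+4+2) ≡ 268 (mod 269).
Result is 268 ≡ −1, so (2/269) = −1.

-1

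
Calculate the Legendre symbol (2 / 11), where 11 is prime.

Euler's criterion: (2/11) ≡ 2^5 (mod 11).
2^2 ≡ 4 (mod 11)
2^4 ≡ 5 (mod 11)
2^5 = 2^(4+1) ≡ 10 (mod 11).
Result is 10 ≡ −1, so (2/11) = −1.

-1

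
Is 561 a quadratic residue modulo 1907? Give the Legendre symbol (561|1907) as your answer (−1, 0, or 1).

1

Reciprocity: 561 ≡ 1 and 1907 ≡ 3 (mod 4), so (561/1907) = +(1907/561).
Reduce top mod 561: now compute (224/561).
Pull out 2^5: since 561 ≡ 1 (mod 8), (2/561) = +1, so (2/561)^5 = +1.
Reciprocity: 7 ≡ 3 and 561 ≡ 1 (mod 4), so (7/561) = +(561/7).
Reduce top mod 7: now compute (1/7).
Reached (1/7) = 1. Collecting the sign flips along the way, the symbol is +1.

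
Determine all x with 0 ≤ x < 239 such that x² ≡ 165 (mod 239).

72, 167

Since 239 ≡ 3 (mod 4), a square root of 165 is 165^((239+1)/4) = 165^60 mod 239.
Repeated squaring: 165^2≡218, 165^4≡202, 165^8≡174, 165^16≡162, 165^32≡193 (mod 239).
165^60 = 165^(32+16+8+4) ≡ 72 (mod 239).
Check: 72² = 5184 ≡ 165 (mod 239). The two roots are 72 and 167.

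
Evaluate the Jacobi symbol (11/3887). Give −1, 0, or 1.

Reciprocity: 11 ≡ 3 and 3887 ≡ 3 (mod 4), so (11/3887) = −(3887/11).
Reduce top mod 11: now compute (4/11).
Pull out 2^2: since 11 ≡ 3 (mod 8), (2/11) = -1, so (2/11)^2 = +1.
Reached (1/11) = 1. Collecting the sign flips along the way, the symbol is -1.

-1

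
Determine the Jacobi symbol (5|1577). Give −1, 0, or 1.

-1

Reciprocity: 5 ≡ 1 and 1577 ≡ 1 (mod 4), so (5/1577) = +(1577/5).
Reduce top mod 5: now compute (2/5).
Pull out 2: since 5 ≡ 5 (mod 8), (2/5) = -1.
Reached (1/5) = 1. Collecting the sign flips along the way, the symbol is -1.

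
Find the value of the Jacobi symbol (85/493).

0

Reciprocity: 85 ≡ 1 and 493 ≡ 1 (mod 4), so (85/493) = +(493/85).
Reduce top mod 85: now compute (68/85).
Pull out 2^2: since 85 ≡ 5 (mod 8), (2/85) = -1, so (2/85)^2 = +1.
Reciprocity: 17 ≡ 1 and 85 ≡ 1 (mod 4), so (17/85) = +(85/17).
Reduce top mod 17: now compute (0/17).
Top reduces to 0: gcd > 1, so the symbol is 0.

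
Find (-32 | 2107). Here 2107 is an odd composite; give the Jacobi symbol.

First reduce: -32 ≡ 2075 (mod 2107).
Reciprocity: 2075 ≡ 3 and 2107 ≡ 3 (mod 4), so (2075/2107) = −(2107/2075).
Reduce top mod 2075: now compute (32/2075).
Pull out 2^5: since 2075 ≡ 3 (mod 8), (2/2075) = -1, so (2/2075)^5 = -1.
Reached (1/2075) = 1. Collecting the sign flips along the way, the symbol is +1.

1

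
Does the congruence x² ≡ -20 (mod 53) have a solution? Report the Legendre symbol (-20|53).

-1

First reduce: -20 ≡ 33 (mod 53).
Reciprocity: 33 ≡ 1 and 53 ≡ 1 (mod 4), so (33/53) = +(53/33).
Reduce top mod 33: now compute (20/33).
Pull out 2^2: since 33 ≡ 1 (mod 8), (2/33) = +1, so (2/33)^2 = +1.
Reciprocity: 5 ≡ 1 and 33 ≡ 1 (mod 4), so (5/33) = +(33/5).
Reduce top mod 5: now compute (3/5).
Reciprocity: 3 ≡ 3 and 5 ≡ 1 (mod 4), so (3/5) = +(5/3).
Reduce top mod 3: now compute (2/3).
Pull out 2: since 3 ≡ 3 (mod 8), (2/3) = -1.
Reached (1/3) = 1. Collecting the sign flips along the way, the symbol is -1.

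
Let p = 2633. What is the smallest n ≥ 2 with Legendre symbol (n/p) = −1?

3

(2/2633) = +1, so 2 is a residue.
(3/2633) = −1, so 3 is the smallest positive non-residue mod 2633.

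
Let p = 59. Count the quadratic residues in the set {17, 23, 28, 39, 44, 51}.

3

(17/59) = +1 → QR.
(23/59) = -1 → non-residue.
(28/59) = +1 → QR.
(39/59) = -1 → non-residue.
(44/59) = -1 → non-residue.
(51/59) = +1 → QR.
Total quadratic residues among the 6: 3.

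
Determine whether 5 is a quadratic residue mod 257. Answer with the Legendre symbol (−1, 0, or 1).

-1

Reciprocity: 5 ≡ 1 and 257 ≡ 1 (mod 4), so (5/257) = +(257/5).
Reduce top mod 5: now compute (2/5).
Pull out 2: since 5 ≡ 5 (mod 8), (2/5) = -1.
Reached (1/5) = 1. Collecting the sign flips along the way, the symbol is -1.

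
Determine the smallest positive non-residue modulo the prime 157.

2

(2/157) = −1, so 2 is the smallest positive non-residue mod 157.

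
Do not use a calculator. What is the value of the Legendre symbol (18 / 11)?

-1

Euler's criterion: (18/11) ≡ 7^5 (mod 11).
7^2 ≡ 5 (mod 11)
7^4 ≡ 3 (mod 11)
7^5 = 7^(4+1) ≡ 10 (mod 11).
Result is 10 ≡ −1, so (18/11) = −1.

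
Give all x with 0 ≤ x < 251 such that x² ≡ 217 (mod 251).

Since 251 ≡ 3 (mod 4), a square root of 217 is 217^((251+1)/4) = 217^63 mod 251.
Repeated squaring: 217^2≡152, 217^4≡12, 217^8≡144, 217^16≡154, 217^32≡122 (mod 251).
217^63 = 217^(32+16+8+4+2+1) ≡ 79 (mod 251).
Check: 79² = 6241 ≡ 217 (mod 251). The two roots are 79 and 172.

79, 172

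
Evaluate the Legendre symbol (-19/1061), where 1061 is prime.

Euler's criterion: (-19/1061) ≡ 1042^530 (mod 1061).
1042^2 ≡ 361 (mod 1061)
1042^4 ≡ 879 (mod 1061)
1042^8 ≡ 233 (mod 1061)
1042^16 ≡ 178 (mod 1061)
1042^32 ≡ 915 (mod 1061)
1042^64 ≡ 96 (mod 1061)
1042^128 ≡ 728 (mod 1061)
1042^256 ≡ 545 (mod 1061)
1042^512 ≡ 1006 (mod 1061)
1042^530 = 1042^(512+16+2) ≡ 1 (mod 1061).
Result is 1, so (-19/1061) = 1.

1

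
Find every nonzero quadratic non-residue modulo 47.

Square k = 1,…,23 (k and 47−k give the same square):
1²=1, 2²=4, 3²=9, 4²=16, 5²=25, 6²=36, 7²≡2, 8²≡17, 9²≡34, 10²≡6, 11²≡27, 12²≡3, 13²≡28, 14²≡8, 15²≡37, 16²≡21, 17²≡7, 18²≡42, 19²≡32, 20²≡24, 21²≡18, 22²≡14, 23²≡12 (mod 47).
The residues are {1, 2, 3, 4, 6, 7, 8, 9, 12, 14, 16, 17, 18, 21, 24, 25, 27, 28, 32, 34, 36, 37, 42}; the non-residues are the remaining 23 nonzero classes.

5,10,11,13,15,19,20,22,23,26,29,30,31,33,35,38,39,40,41,43,44,45,46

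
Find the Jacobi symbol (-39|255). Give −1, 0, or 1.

First reduce: -39 ≡ 216 (mod 255).
Pull out 2^3: since 255 ≡ 7 (mod 8), (2/255) = +1, so (2/255)^3 = +1.
Reciprocity: 27 ≡ 3 and 255 ≡ 3 (mod 4), so (27/255) = −(255/27).
Reduce top mod 27: now compute (12/27).
Pull out 2^2: since 27 ≡ 3 (mod 8), (2/27) = -1, so (2/27)^2 = +1.
Reciprocity: 3 ≡ 3 and 27 ≡ 3 (mod 4), so (3/27) = −(27/3).
Reduce top mod 3: now compute (0/3).
Top reduces to 0: gcd > 1, so the symbol is 0.

0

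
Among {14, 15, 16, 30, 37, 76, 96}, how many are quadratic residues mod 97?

2

(14/97) = -1 → non-residue.
(15/97) = -1 → non-residue.
(16/97) = +1 → QR.
(30/97) = -1 → non-residue.
(37/97) = -1 → non-residue.
(76/97) = -1 → non-residue.
(96/97) = +1 → QR.
Total quadratic residues among the 7: 2.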